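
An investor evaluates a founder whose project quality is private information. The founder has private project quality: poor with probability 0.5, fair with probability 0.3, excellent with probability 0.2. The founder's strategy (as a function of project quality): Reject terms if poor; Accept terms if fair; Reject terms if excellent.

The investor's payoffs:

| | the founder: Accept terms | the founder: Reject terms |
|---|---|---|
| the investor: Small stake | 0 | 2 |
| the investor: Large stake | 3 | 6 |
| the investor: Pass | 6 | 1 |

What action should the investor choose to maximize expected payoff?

Large stake

E[Small stake] = 0.5·(2) + 0.3·(0) + 0.2·(2) = 1.4
E[Large stake] = 0.5·(6) + 0.3·(3) + 0.2·(6) = 5.1
E[Pass] = 0.5·(1) + 0.3·(6) + 0.2·(1) = 2.5
Best response: Large stake (5.1 is the largest).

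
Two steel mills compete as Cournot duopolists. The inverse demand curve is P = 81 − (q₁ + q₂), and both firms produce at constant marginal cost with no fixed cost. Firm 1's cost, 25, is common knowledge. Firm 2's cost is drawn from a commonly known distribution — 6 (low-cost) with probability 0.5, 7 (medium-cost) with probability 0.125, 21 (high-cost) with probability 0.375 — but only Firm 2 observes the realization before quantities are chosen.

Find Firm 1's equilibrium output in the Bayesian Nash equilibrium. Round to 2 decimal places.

Firm 2 with cost c maximizes (81 − (q₁+q₂) − c)·q₂, giving q₂(c) = (81 − c − q₁)/2.
E[c₂] = 0.5·6 + 0.125·7 + 0.375·21 = 11.75
Firm 1's FOC against E[q₂] yields q₁ = (81 − 2·25 + E[c₂])/3 = (81 − 50 + 11.75)/3 = 14.25.

14.25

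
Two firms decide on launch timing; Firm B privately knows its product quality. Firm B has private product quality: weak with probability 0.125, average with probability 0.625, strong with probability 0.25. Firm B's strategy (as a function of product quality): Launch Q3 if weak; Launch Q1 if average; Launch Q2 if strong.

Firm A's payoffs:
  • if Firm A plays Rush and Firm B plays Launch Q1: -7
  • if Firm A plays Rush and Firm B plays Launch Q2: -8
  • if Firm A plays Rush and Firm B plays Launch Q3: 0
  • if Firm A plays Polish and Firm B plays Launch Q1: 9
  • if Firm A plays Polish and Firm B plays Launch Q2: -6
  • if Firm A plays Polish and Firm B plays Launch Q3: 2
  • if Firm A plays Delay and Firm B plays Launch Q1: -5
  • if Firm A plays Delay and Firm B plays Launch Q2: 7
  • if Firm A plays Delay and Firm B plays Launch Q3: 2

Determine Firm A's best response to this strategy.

E[Rush] = 0.125·(0) + 0.625·(-7) + 0.25·(-8) = -6.375
E[Polish] = 0.125·(2) + 0.625·(9) + 0.25·(-6) = 4.375
E[Delay] = 0.125·(2) + 0.625·(-5) + 0.25·(7) = -1.125
Best response: Polish (4.375 is the largest).

Polish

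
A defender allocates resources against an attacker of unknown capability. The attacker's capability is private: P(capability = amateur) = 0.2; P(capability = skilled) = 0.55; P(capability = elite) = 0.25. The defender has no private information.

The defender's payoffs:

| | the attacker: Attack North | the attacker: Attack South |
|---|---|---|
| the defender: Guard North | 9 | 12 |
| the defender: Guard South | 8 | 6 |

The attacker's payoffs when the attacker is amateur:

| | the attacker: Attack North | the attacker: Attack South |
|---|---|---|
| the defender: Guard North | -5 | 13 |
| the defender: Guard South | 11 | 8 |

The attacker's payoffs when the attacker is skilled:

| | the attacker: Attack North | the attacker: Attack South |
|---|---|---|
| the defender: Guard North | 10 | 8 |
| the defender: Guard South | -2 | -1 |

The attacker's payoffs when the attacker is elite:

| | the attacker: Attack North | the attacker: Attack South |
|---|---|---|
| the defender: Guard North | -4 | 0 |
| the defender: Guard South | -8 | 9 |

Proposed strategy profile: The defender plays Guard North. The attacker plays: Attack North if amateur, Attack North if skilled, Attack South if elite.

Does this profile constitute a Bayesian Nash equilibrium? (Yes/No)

The defender plays Guard North: E[Guard North] = 0.2·(9) + 0.55·(9) + 0.25·(12) = 9.75; E[Guard South] = 7.5. Best-responding. ✓
The attacker (capability amateur), facing Guard North: Attack North gives -5, Attack South gives 13. Proposed Attack North is not best — profitable deviation exists. ✗
The attacker (capability skilled), facing Guard North: Attack North gives 10, Attack South gives 8. Proposed Attack North is best. ✓
The attacker (capability elite), facing Guard North: Attack North gives -4, Attack South gives 0. Proposed Attack South is best. ✓

No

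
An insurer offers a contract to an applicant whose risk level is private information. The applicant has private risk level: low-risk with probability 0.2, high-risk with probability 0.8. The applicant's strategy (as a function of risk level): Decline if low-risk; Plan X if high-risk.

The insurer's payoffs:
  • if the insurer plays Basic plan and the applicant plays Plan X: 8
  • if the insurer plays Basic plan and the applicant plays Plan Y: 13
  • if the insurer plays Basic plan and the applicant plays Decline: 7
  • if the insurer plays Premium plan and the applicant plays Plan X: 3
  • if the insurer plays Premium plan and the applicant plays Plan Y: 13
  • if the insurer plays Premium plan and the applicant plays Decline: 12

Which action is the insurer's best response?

Compute the insurer's expected payoff for each action, taking the expectation over the applicant's type.
E[Basic plan] = 0.2·(7) + 0.8·(8) = 7.8
E[Premium plan] = 0.2·(12) + 0.8·(3) = 4.8
Best response: Basic plan (7.8 is the largest).

Basic plan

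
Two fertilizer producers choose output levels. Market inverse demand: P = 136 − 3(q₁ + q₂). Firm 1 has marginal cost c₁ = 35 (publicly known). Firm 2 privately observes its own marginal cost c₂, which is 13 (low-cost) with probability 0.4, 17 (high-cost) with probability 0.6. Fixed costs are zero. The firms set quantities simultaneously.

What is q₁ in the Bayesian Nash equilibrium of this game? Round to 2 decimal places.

9.04

Type-c best response for Firm 2: q₂(c) = (136 − c)/6 − q₁/2.
Firm 1 maximizes expected profit; its first-order condition is 136 − 6q₁ − 3E[q₂] − 35 = 0.
Substituting E[q₂] and solving: E[c₂] = 15.4, so q₁ = (136 − 2·35 + 15.4)/9 = 9.04444.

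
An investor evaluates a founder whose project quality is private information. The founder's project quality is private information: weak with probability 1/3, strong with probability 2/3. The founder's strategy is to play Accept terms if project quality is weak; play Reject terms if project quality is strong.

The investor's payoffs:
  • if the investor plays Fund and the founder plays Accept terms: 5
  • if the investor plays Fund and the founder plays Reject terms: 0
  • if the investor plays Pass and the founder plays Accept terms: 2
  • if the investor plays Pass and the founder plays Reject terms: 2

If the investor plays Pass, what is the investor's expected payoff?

2

E[Pass] = 1/3·2 + 2/3·2 = 2/3 + 4/3 = 2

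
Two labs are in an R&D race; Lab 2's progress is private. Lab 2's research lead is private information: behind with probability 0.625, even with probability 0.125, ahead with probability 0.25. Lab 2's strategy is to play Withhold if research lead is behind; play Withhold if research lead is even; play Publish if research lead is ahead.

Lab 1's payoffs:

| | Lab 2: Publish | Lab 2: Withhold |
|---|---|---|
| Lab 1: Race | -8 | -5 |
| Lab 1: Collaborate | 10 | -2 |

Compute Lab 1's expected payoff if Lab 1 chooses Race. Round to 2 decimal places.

E[Race] = 0.625·(-5) + 0.125·(-5) + 0.25·(-8) = (-3.125) + (-0.625) + (-2) = -5.75

-5.75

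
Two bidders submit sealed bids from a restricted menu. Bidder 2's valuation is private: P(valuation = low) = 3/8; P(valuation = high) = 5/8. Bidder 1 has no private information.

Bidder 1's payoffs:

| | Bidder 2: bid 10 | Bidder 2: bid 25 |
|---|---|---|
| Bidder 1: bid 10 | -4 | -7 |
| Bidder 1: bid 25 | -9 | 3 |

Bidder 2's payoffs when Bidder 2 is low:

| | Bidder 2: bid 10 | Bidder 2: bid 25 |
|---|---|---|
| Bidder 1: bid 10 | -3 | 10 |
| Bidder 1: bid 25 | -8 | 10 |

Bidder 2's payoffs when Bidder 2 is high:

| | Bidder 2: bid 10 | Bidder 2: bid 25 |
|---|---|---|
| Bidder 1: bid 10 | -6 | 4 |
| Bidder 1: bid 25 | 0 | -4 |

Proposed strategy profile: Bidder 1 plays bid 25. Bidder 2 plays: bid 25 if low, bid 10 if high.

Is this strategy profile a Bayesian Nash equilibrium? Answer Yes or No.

Yes

Bidder 1 plays bid 25: E[bid 25] = 3/8·(3) + 5/8·(-9) = -9/2; E[bid 10] = -41/8. Best-responding. ✓
Bidder 2 (valuation low), facing bid 25: bid 10 gives -8, bid 25 gives 10. Proposed bid 25 is best. ✓
Bidder 2 (valuation high), facing bid 25: bid 10 gives 0, bid 25 gives -4. Proposed bid 10 is best. ✓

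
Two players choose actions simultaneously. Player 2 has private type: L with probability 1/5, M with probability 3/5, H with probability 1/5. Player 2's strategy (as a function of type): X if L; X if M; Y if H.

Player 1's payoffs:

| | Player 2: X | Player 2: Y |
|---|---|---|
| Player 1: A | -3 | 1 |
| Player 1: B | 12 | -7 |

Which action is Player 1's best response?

B

E[A] = 1/5·(-3) + 3/5·(-3) + 1/5·(1) = -11/5
E[B] = 1/5·(12) + 3/5·(12) + 1/5·(-7) = 41/5
Best response: B (41/5 is the largest).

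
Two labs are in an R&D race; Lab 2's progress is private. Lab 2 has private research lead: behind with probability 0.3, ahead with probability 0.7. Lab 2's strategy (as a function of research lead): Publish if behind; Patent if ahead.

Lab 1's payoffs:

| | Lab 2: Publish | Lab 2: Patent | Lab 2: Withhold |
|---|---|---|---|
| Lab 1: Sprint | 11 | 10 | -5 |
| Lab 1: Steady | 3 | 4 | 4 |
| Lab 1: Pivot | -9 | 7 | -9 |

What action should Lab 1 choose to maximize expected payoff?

E[Sprint] = 0.3·(11) + 0.7·(10) = 10.3
E[Steady] = 0.3·(3) + 0.7·(4) = 3.7
E[Pivot] = 0.3·(-9) + 0.7·(7) = 2.2
Best response: Sprint (10.3 is the largest).

Sprint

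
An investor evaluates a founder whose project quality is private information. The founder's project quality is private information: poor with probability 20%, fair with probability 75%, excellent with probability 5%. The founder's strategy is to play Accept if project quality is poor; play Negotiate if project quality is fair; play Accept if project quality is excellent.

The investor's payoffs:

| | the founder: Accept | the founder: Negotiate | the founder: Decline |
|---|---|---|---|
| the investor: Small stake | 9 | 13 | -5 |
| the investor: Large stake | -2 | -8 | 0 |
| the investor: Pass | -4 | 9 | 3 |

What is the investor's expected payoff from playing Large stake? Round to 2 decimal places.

-6.50

E[Large stake] = 0.2·(-2) + 0.75·(-8) + 0.05·(-2) = (-0.4) + (-6) + (-0.1) = -6.5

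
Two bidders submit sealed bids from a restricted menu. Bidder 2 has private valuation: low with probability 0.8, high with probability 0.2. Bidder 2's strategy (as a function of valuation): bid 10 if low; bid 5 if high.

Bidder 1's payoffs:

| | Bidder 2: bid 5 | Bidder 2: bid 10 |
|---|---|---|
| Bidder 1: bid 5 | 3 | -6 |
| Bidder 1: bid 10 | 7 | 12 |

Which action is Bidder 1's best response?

bid 10

E[bid 5] = 0.8·(-6) + 0.2·(3) = -4.2
E[bid 10] = 0.8·(12) + 0.2·(7) = 11
Best response: bid 10 (11 is the largest).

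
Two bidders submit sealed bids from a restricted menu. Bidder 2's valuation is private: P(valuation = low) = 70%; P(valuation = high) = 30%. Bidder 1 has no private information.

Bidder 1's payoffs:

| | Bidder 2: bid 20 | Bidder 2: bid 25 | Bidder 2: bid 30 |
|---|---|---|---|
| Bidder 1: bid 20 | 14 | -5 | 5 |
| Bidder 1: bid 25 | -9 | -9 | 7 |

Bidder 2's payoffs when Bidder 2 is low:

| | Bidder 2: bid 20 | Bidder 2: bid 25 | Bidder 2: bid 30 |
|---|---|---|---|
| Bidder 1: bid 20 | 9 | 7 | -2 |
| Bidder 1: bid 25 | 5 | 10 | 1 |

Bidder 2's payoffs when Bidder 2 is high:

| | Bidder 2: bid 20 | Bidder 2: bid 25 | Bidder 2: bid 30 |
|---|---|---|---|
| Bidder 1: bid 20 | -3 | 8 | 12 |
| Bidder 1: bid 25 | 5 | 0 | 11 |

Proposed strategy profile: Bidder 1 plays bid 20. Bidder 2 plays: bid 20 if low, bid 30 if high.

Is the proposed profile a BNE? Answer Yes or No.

Yes

A profile is a BNE iff every type of every player is best-responding given beliefs about the other side.
Bidder 1 plays bid 20: E[bid 20] = 0.7·(14) + 0.3·(5) = 11.3; E[bid 25] = -4.2. Best-responding. ✓
Bidder 2 (valuation low), facing bid 20: bid 20 gives 9, bid 25 gives 7, bid 30 gives -2. Proposed bid 20 is best. ✓
Bidder 2 (valuation high), facing bid 20: bid 20 gives -3, bid 25 gives 8, bid 30 gives 12. Proposed bid 30 is best. ✓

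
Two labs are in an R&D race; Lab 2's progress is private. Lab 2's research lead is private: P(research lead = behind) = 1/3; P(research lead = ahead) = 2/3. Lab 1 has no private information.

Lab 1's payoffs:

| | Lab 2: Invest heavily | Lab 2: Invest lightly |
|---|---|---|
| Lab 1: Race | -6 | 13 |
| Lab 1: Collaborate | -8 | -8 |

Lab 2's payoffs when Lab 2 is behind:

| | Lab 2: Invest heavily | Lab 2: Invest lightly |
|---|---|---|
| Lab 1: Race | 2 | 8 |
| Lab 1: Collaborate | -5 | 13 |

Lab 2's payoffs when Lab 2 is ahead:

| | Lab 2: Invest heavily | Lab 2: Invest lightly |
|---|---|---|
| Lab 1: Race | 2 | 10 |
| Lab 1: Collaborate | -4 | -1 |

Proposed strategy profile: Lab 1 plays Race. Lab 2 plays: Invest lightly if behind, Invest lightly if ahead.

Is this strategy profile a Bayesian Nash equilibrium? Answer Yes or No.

Yes

A profile is a BNE iff every type of every player is best-responding given beliefs about the other side.
Lab 1 plays Race: E[Race] = 1/3·(13) + 2/3·(13) = 13; E[Collaborate] = -8. Best-responding. ✓
Lab 2 (research lead behind), facing Race: Invest heavily gives 2, Invest lightly gives 8. Proposed Invest lightly is best. ✓
Lab 2 (research lead ahead), facing Race: Invest heavily gives 2, Invest lightly gives 10. Proposed Invest lightly is best. ✓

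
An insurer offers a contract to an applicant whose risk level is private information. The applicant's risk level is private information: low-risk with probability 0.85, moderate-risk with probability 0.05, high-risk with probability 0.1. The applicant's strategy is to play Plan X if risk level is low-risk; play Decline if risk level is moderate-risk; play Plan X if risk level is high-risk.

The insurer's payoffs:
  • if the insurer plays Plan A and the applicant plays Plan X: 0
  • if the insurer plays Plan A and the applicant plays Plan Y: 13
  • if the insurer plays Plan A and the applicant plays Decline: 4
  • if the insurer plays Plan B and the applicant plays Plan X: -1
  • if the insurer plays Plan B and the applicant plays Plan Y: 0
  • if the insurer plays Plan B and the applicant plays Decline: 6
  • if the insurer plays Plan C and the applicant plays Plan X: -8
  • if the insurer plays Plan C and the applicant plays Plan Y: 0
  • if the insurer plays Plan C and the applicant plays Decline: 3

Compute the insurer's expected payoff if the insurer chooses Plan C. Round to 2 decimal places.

-7.45

E[Plan C] = 0.85·(-8) + 0.05·3 + 0.1·(-8) = (-6.8) + 0.15 + (-0.8) = -7.45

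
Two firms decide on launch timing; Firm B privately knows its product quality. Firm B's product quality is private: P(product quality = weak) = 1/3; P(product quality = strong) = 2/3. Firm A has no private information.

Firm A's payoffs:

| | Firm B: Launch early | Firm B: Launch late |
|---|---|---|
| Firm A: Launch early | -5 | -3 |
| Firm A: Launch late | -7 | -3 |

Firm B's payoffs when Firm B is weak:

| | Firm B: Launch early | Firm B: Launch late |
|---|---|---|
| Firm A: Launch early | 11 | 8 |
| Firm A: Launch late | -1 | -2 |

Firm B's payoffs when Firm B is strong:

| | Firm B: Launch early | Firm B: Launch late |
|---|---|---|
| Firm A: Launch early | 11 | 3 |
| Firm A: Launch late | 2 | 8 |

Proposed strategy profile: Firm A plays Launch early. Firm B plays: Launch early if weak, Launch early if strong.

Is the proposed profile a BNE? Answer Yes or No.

Yes

Firm A plays Launch early: E[Launch early] = 1/3·(-5) + 2/3·(-5) = -5; E[Launch late] = -7. Best-responding. ✓
Firm B (product quality weak), facing Launch early: Launch early gives 11, Launch late gives 8. Proposed Launch early is best. ✓
Firm B (product quality strong), facing Launch early: Launch early gives 11, Launch late gives 3. Proposed Launch early is best. ✓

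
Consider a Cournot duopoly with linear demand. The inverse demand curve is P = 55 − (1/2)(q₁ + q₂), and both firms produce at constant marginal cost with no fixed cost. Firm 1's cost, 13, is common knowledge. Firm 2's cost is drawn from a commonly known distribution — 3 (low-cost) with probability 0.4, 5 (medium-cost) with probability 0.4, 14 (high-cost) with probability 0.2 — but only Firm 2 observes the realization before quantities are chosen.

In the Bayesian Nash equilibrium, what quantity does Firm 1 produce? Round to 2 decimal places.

23.33

Type-c best response for Firm 2: q₂(c) = (55 − c) − q₁/2.
Firm 1 maximizes expected profit; its first-order condition is 55 − q₁ − (1/2)E[q₂] − 13 = 0.
Substituting E[q₂] and solving: E[c₂] = 6, so q₁ = (55 − 2·13 + 6)/(3/2) = 23.3333.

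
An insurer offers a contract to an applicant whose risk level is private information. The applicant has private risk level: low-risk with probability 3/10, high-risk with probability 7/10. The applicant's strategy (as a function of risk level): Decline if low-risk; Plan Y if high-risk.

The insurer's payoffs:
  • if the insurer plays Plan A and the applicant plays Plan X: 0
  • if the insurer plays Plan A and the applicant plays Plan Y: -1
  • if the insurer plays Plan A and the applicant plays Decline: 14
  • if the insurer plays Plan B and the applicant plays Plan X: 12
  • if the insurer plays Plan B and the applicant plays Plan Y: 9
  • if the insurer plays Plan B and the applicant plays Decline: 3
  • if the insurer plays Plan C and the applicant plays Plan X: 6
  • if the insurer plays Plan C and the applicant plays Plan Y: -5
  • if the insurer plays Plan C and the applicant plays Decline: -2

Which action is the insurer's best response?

Plan B

E[Plan A] = 3/10·(14) + 7/10·(-1) = 7/2
E[Plan B] = 3/10·(3) + 7/10·(9) = 36/5
E[Plan C] = 3/10·(-2) + 7/10·(-5) = -41/10
Best response: Plan B (36/5 is the largest).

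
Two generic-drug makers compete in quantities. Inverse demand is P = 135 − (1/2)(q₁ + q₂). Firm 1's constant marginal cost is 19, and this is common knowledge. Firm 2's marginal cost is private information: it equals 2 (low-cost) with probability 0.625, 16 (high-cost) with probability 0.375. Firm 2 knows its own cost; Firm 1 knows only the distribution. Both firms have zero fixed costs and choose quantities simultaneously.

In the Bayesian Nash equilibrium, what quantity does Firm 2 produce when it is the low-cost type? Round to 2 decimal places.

Type-c best response for Firm 2: q₂(c) = (135 − c) − q₁/2.
Firm 1 maximizes expected profit; its first-order condition is 135 − q₁ − (1/2)E[q₂] − 19 = 0.
Substituting E[q₂] and solving: E[c₂] = 7.25, so q₁ = (135 − 2·19 + 7.25)/(3/2) = 69.5.
q₂(low-cost) = (135 − 2 − (1/2)·69.5) = 98.25.

98.25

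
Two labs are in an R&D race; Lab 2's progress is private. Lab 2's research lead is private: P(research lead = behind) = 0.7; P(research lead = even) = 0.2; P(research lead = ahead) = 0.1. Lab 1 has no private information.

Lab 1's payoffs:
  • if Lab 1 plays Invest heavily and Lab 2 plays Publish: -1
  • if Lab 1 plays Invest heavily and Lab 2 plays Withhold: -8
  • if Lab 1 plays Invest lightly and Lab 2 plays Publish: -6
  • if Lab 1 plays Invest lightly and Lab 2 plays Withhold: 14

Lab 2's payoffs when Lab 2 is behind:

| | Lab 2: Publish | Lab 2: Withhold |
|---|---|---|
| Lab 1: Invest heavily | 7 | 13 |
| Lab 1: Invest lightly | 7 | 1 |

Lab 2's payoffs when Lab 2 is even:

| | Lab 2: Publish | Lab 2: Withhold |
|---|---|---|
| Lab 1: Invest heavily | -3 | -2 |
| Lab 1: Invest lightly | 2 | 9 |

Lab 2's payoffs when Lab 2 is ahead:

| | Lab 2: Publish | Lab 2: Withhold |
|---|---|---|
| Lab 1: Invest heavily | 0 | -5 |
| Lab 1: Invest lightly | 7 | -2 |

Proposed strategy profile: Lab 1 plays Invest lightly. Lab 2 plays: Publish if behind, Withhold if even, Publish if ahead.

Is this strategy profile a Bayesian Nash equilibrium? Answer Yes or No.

Yes

A profile is a BNE iff every type of every player is best-responding given beliefs about the other side.
Lab 1 plays Invest lightly: E[Invest lightly] = 0.7·(-6) + 0.2·(14) + 0.1·(-6) = -2; E[Invest heavily] = -2.4. Best-responding. ✓
Lab 2 (research lead behind), facing Invest lightly: Publish gives 7, Withhold gives 1. Proposed Publish is best. ✓
Lab 2 (research lead even), facing Invest lightly: Publish gives 2, Withhold gives 9. Proposed Withhold is best. ✓
Lab 2 (research lead ahead), facing Invest lightly: Publish gives 7, Withhold gives -2. Proposed Publish is best. ✓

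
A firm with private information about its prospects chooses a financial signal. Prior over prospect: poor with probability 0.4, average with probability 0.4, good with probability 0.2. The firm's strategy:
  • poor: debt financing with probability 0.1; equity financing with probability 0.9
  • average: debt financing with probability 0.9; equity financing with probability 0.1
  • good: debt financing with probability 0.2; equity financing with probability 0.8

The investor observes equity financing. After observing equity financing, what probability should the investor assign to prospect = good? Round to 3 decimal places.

0.286

Apply Bayes' rule using the sender's strategy as the likelihood.
P(equity financing) = 0.4·0.9 + 0.4·0.1 + 0.2·0.8 = 0.56
P(good | equity financing) = (0.2·0.8) / 0.56 = 0.16 / 0.56 = 0.285714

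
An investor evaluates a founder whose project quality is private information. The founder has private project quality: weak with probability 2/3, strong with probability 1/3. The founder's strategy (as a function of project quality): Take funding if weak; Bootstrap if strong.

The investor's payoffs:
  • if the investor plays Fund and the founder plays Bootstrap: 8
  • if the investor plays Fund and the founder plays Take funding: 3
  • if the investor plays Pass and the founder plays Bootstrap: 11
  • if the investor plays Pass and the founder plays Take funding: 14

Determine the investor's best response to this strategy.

E[Fund] = 2/3·(3) + 1/3·(8) = 14/3
E[Pass] = 2/3·(14) + 1/3·(11) = 13
Best response: Pass (13 is the largest).

Pass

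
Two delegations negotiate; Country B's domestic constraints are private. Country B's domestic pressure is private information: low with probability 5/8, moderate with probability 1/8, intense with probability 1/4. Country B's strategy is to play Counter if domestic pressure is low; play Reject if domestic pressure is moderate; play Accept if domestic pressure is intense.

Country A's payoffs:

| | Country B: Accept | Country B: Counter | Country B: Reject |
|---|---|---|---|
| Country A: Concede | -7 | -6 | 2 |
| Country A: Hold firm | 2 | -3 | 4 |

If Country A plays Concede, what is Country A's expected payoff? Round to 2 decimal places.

-5.25

Take the expectation over Country B's domestic pressure, weighting each type's action by its prior probability.
E[Concede] = 5/8·(-6) + 1/8·2 + 1/4·(-7) = (-15/4) + 1/4 + (-7/4) = -21/4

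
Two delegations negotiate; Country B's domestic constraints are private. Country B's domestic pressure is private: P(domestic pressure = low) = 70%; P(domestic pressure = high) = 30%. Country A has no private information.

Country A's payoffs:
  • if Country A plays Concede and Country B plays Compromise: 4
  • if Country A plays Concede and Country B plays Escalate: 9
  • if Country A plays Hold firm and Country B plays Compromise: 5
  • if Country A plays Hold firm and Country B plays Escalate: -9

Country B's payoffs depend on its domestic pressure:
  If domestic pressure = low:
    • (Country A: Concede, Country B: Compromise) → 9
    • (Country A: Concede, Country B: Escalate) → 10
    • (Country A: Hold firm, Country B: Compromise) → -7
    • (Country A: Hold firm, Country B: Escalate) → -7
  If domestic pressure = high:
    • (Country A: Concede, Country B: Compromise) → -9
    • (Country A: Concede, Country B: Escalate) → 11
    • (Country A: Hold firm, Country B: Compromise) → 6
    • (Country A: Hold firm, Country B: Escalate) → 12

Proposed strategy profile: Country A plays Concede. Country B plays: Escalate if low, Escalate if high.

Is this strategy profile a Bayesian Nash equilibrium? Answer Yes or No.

Yes

A profile is a BNE iff every type of every player is best-responding given beliefs about the other side.
Country A plays Concede: E[Concede] = 0.7·(9) + 0.3·(9) = 9; E[Hold firm] = -9. Best-responding. ✓
Country B (domestic pressure low), facing Concede: Compromise gives 9, Escalate gives 10. Proposed Escalate is best. ✓
Country B (domestic pressure high), facing Concede: Compromise gives -9, Escalate gives 11. Proposed Escalate is best. ✓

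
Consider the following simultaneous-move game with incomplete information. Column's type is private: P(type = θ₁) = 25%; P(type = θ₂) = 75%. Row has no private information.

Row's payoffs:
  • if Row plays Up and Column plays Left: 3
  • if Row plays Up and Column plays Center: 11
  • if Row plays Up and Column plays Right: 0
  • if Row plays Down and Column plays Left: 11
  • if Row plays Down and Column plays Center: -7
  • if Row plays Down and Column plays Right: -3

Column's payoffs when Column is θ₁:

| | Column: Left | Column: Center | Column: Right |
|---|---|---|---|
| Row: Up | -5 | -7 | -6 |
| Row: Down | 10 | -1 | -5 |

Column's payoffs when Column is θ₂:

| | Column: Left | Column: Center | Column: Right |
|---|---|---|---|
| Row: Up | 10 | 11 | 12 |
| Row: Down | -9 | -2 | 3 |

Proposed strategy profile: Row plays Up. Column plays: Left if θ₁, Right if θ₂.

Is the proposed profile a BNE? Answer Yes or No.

A profile is a BNE iff every type of every player is best-responding given beliefs about the other side.
Row plays Up: E[Up] = 0.25·(3) + 0.75·(0) = 0.75; E[Down] = 0.5. Best-responding. ✓
Column (type θ₁), facing Up: Left gives -5, Center gives -7, Right gives -6. Proposed Left is best. ✓
Column (type θ₂), facing Up: Left gives 10, Center gives 11, Right gives 12. Proposed Right is best. ✓

Yes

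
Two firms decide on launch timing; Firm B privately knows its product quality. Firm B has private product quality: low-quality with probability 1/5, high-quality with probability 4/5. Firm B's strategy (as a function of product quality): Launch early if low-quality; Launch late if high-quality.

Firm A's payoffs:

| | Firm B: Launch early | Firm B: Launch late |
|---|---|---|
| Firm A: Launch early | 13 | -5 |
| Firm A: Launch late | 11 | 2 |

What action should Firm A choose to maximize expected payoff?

Launch late

Compute Firm A's expected payoff for each action, taking the expectation over Firm B's type.
E[Launch early] = 1/5·(13) + 4/5·(-5) = -7/5
E[Launch late] = 1/5·(11) + 4/5·(2) = 19/5
Best response: Launch late (19/5 is the largest).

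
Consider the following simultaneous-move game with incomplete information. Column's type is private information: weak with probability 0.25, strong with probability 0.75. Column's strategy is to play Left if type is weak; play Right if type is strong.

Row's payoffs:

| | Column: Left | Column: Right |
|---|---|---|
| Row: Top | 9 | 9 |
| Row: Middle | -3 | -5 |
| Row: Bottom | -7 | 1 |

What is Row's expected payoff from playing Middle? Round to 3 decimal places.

E[Middle] = 0.25·(-3) + 0.75·(-5) = (-0.75) + (-3.75) = -4.5

-4.500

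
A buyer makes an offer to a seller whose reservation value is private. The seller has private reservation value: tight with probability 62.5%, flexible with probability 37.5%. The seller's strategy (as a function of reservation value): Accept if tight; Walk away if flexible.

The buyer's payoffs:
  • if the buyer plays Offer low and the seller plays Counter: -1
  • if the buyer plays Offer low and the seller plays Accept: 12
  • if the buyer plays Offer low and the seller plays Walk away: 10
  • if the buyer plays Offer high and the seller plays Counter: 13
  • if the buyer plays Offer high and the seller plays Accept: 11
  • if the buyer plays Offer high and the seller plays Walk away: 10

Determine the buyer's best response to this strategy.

Offer low

E[Offer low] = 0.625·(12) + 0.375·(10) = 11.25
E[Offer high] = 0.625·(11) + 0.375·(10) = 10.625
Best response: Offer low (11.25 is the largest).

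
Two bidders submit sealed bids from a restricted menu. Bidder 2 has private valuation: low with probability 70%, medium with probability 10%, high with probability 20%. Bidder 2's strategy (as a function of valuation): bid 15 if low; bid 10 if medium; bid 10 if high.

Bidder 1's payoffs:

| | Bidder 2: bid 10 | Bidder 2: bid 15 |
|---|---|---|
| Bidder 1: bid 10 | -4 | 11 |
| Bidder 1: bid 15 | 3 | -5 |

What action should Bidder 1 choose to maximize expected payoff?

Compute Bidder 1's expected payoff for each action, taking the expectation over Bidder 2's type.
E[bid 10] = 0.7·(11) + 0.1·(-4) + 0.2·(-4) = 6.5
E[bid 15] = 0.7·(-5) + 0.1·(3) + 0.2·(3) = -2.6
Best response: bid 10 (6.5 is the largest).

bid 10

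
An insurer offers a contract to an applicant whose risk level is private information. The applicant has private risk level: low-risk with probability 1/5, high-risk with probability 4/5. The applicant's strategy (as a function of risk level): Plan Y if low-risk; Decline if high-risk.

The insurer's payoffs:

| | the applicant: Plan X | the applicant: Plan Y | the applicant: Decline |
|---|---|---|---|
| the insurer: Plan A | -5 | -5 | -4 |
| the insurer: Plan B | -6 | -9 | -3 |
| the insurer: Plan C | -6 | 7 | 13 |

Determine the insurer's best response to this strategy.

Plan C

E[Plan A] = 1/5·(-5) + 4/5·(-4) = -21/5
E[Plan B] = 1/5·(-9) + 4/5·(-3) = -21/5
E[Plan C] = 1/5·(7) + 4/5·(13) = 59/5
Best response: Plan C (59/5 is the largest).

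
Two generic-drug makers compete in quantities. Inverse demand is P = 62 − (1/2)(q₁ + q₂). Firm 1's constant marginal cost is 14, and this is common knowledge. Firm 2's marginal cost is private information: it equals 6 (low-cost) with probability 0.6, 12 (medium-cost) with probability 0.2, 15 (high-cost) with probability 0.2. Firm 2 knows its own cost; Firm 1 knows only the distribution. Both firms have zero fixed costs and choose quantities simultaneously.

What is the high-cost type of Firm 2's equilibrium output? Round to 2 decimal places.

32.67

Firm 2 with cost c maximizes (62 − (1/2)(q₁+q₂) − c)·q₂, giving q₂(c) = (62 − c − (1/2)q₁).
E[c₂] = 0.6·6 + 0.2·12 + 0.2·15 = 9
Firm 1's FOC against E[q₂] yields q₁ = (62 − 2·14 + E[c₂])/(3/2) = (62 − 28 + 9)/(3/2) = 28.6667.
q₂(high-cost) = (62 − 15 − (1/2)·28.6667) = 32.6667.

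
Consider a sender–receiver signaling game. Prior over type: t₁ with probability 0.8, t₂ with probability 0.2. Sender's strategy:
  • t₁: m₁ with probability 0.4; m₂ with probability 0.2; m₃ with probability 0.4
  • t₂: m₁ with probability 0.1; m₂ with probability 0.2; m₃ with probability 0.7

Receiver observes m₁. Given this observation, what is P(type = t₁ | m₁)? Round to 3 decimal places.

P(m₁) = 0.8·0.4 + 0.2·0.1 = 0.34
P(t₁ | m₁) = (0.8·0.4) / 0.34 = 0.32 / 0.34 = 0.941176

0.941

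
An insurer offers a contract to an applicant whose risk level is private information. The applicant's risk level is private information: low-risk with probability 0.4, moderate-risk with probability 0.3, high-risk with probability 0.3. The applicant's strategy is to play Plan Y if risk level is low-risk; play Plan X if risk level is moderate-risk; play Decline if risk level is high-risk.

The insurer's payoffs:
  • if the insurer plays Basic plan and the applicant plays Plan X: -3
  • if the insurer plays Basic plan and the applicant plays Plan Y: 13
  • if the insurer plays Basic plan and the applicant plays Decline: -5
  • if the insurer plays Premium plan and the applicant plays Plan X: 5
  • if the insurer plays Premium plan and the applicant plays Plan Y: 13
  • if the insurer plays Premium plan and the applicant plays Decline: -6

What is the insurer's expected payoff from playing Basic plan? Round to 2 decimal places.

Take the expectation over the applicant's risk level, weighting each type's action by its prior probability.
E[Basic plan] = 0.4·13 + 0.3·(-3) + 0.3·(-5) = 5.2 + (-0.9) + (-1.5) = 2.8

2.80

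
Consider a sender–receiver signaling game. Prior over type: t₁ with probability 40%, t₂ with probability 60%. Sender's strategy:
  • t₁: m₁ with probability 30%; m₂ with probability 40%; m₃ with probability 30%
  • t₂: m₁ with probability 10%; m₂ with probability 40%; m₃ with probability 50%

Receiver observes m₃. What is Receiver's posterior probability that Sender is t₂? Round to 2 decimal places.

0.71

Apply Bayes' rule using the sender's strategy as the likelihood.
P(m₃) = 0.4·0.3 + 0.6·0.5 = 0.42
P(t₂ | m₃) = (0.6·0.5) / 0.42 = 0.3 / 0.42 = 0.714286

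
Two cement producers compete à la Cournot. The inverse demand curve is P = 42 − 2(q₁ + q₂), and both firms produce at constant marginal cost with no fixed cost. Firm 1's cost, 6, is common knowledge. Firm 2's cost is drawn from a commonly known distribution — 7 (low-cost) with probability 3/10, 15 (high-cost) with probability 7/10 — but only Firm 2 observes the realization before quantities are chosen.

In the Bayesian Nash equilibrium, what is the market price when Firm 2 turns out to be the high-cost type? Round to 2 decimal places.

21.40

Type-c best response for Firm 2: q₂(c) = (42 − c)/4 − q₁/2.
Firm 1 maximizes expected profit; its first-order condition is 42 − 4q₁ − 2E[q₂] − 6 = 0.
Substituting E[q₂] and solving: E[c₂] = 12.6, so q₁ = (42 − 2·6 + 12.6)/6 = 7.1.
q₂(high-cost) = 3.2, so P = 42 − 2·(7.1 + 3.2) = 21.4.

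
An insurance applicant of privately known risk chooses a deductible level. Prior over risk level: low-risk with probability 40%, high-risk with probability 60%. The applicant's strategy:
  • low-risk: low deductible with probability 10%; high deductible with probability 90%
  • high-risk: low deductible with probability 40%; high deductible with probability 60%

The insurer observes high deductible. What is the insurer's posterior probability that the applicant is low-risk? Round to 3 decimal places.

0.500

P(high deductible) = 0.4·0.9 + 0.6·0.6 = 0.72
P(low-risk | high deductible) = (0.4·0.9) / 0.72 = 0.36 / 0.72 = 0.5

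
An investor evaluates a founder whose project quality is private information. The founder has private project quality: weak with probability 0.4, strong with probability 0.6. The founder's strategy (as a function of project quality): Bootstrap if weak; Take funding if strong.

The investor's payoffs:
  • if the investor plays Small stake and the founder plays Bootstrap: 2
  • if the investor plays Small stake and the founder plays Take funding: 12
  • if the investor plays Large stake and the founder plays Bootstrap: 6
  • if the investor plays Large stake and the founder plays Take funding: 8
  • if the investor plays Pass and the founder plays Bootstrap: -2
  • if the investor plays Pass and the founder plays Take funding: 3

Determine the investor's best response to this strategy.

Small stake

E[Small stake] = 0.4·(2) + 0.6·(12) = 8
E[Large stake] = 0.4·(6) + 0.6·(8) = 7.2
E[Pass] = 0.4·(-2) + 0.6·(3) = 1
Best response: Small stake (8 is the largest).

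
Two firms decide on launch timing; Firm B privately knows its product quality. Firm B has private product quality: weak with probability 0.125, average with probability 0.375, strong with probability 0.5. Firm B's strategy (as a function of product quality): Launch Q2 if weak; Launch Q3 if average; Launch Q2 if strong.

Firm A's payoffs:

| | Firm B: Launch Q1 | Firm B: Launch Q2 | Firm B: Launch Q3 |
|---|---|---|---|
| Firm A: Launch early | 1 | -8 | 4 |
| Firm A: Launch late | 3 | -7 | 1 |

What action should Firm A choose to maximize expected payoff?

Launch early

Compute Firm A's expected payoff for each action, taking the expectation over Firm B's type.
E[Launch early] = 0.125·(-8) + 0.375·(4) + 0.5·(-8) = -3.5
E[Launch late] = 0.125·(-7) + 0.375·(1) + 0.5·(-7) = -4
Best response: Launch early (-3.5 is the largest).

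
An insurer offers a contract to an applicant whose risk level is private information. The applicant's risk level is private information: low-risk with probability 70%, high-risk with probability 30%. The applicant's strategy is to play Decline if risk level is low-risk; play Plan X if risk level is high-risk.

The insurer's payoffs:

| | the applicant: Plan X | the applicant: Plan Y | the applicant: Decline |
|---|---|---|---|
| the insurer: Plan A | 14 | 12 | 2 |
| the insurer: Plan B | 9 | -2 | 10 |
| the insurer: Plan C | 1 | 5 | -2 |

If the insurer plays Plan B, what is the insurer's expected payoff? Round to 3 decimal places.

9.700

Take the expectation over the applicant's risk level, weighting each type's action by its prior probability.
E[Plan B] = 0.7·10 + 0.3·9 = 7 + 2.7 = 9.7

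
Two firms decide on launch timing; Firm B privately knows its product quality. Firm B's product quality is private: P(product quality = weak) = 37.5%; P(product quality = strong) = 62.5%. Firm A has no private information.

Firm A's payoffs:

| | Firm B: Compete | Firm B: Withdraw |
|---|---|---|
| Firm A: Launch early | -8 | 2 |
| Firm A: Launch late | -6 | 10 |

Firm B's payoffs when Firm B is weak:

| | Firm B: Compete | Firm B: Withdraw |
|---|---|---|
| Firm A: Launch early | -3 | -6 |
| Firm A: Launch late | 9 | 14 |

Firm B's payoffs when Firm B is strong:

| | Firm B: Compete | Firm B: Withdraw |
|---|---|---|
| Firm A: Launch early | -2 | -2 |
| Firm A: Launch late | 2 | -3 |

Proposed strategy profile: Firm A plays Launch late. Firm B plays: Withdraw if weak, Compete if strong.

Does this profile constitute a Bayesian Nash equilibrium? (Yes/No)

Yes

Firm A plays Launch late: E[Launch late] = 0.375·(10) + 0.625·(-6) = 0; E[Launch early] = -4.25. Best-responding. ✓
Firm B (product quality weak), facing Launch late: Compete gives 9, Withdraw gives 14. Proposed Withdraw is best. ✓
Firm B (product quality strong), facing Launch late: Compete gives 2, Withdraw gives -3. Proposed Compete is best. ✓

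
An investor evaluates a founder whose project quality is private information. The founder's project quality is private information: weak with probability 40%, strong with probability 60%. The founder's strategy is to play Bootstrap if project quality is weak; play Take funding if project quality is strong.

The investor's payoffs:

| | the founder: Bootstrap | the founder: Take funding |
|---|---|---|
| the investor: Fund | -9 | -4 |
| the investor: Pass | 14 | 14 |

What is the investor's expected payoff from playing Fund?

E[Fund] = 0.4·(-9) + 0.6·(-4) = (-3.6) + (-2.4) = -6

-6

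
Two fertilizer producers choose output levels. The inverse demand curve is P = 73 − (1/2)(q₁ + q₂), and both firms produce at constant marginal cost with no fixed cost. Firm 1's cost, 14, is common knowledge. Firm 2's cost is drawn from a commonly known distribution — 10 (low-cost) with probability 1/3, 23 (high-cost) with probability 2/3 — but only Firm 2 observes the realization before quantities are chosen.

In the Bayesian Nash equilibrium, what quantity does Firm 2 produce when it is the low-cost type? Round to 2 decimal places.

41.78

Type-c best response for Firm 2: q₂(c) = (73 − c) − q₁/2.
Firm 1 maximizes expected profit; its first-order condition is 73 − q₁ − (1/2)E[q₂] − 14 = 0.
Substituting E[q₂] and solving: E[c₂] = 18.6667, so q₁ = (73 − 2·14 + 18.6667)/(3/2) = 42.4444.
q₂(low-cost) = (73 − 10 − (1/2)·42.4444) = 41.7778.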